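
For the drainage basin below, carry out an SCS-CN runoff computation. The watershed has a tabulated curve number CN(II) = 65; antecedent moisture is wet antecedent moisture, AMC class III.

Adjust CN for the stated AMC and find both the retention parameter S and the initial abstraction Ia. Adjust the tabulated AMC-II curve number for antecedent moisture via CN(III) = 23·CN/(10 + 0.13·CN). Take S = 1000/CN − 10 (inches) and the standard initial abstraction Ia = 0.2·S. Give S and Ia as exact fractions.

S = 700/299 in ≈ 2.341 in; Ia = 140/299 in ≈ 0.468 in

CN(III) from CN(II)=65: (23·65)/(10 + 0.13·65) = 29900/369 ≈ 81.030
S = 1000/(29900/369) − 10 = 700/299 in ≈ 2.341 in
Ia = 0.2S: 0.2·2.341 = 0.468 in (exactly 140/299)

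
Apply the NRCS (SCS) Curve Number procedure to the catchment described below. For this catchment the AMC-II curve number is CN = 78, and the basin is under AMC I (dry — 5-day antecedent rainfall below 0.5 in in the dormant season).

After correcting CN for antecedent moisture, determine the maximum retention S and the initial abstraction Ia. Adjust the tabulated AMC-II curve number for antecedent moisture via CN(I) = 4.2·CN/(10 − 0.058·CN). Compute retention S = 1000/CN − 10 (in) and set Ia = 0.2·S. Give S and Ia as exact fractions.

S = 5500/819 in ≈ 6.716 in; Ia = 1100/819 in ≈ 1.343 in

CN(I) from CN(II)=78: (4.2·78)/(10 − 0.058·78) = 81900/1369 ≈ 59.825
Max retention: S = 1000/(81900/1369) − 10 = 5500/819 in (≈ 6.716 in)
Ia = 0.2·(5500/819) = 1100/819 in ≈ 1.343 in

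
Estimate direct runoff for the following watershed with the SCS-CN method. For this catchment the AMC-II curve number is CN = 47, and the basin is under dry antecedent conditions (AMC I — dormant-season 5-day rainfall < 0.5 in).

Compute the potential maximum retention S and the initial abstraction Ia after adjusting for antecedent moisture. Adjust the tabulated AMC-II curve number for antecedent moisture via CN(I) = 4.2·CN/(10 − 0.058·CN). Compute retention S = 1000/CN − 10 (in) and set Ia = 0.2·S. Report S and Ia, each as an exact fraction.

Adjust CN=47 to AMC I: 4.2·47/(10 − 0.058·47) → (987/5) ÷ (3637/500) = 98700/3637 ≈ 27.138
Retention S: 1000/CN − 10 with CN=27.138 → S = 26500/987 ≈ 26.849 in
Initial abstraction Ia = S/5 = (26500/987)/5 = 5300/987 ≈ 5.370 in

S = 26500/987 in ≈ 26.849 in; Ia = 5300/987 in ≈ 5.370 in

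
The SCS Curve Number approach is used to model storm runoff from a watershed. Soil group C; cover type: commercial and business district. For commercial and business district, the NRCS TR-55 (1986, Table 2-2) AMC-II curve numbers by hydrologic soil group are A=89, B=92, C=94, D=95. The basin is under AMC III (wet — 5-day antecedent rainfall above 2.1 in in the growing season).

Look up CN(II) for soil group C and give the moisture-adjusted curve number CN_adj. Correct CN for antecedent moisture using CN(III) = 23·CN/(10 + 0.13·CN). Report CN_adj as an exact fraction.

CN_adj = 108100/1111 ≈ 97.300

NRCS table: commercial and business district, soil group C → CN(II) = 94
Wet (AMC III): CN(III) = 23·94/(10 + 0.13·94) = 2162/(1111/50) = 108100/1111 ≈ 97.300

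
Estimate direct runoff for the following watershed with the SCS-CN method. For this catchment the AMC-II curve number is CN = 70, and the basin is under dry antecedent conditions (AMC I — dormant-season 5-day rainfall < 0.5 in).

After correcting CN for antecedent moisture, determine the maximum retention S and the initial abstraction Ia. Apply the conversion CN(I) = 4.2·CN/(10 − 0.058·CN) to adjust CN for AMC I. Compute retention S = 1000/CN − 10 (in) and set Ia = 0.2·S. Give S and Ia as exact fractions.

S = 500/49 in ≈ 10.204 in; Ia = 100/49 in ≈ 2.041 in

Dry (AMC I): CN(I) = 4.2·70/(10 − 0.058·70) = 294/(297/50) = 4900/99 ≈ 49.495
Max retention: S = 1000/(4900/99) − 10 = 500/49 in (≈ 10.204 in)
Ia = 0.2·(500/49) = 100/49 in ≈ 2.041 in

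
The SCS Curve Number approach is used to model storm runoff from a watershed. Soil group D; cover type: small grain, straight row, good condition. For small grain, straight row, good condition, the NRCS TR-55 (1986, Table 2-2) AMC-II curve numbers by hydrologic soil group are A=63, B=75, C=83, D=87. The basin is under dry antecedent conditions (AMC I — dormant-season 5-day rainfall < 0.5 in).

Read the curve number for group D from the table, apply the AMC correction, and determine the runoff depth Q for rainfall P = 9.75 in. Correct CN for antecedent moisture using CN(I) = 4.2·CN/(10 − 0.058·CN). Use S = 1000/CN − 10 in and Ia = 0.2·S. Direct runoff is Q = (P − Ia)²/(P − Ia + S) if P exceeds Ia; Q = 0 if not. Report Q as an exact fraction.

Q = 335615293/51747948 in ≈ 6.486 in

NRCS table: small grain, straight row, good condition, soil group D → CN(II) = 87
CN(I) from CN(II)=87: (4.2·87)/(10 − 0.058·87) = 182700/2477 ≈ 73.759
Retention S: 1000/CN − 10 with CN=73.759 → S = 6500/1827 ≈ 3.558 in
Ia = 0.2S: 0.2·3.558 = 0.712 in (exactly 1300/1827)
P − Ia = 9.750 − 0.712 = 66053/7308 ≈ 9.038 in (> 0, runoff occurs)
Runoff Q = (P−Ia)²/(P−Ia+S) = (9.038)²/(9.038+3.558) = 335615293/51747948 ≈ 6.486 in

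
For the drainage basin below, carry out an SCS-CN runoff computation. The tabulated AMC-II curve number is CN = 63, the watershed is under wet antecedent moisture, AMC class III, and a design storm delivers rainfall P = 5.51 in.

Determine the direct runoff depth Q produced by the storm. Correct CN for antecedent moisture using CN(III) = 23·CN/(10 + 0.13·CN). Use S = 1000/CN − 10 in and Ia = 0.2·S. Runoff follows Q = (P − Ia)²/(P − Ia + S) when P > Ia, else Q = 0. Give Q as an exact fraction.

CN(III) from CN(II)=63: (23·63)/(10 + 0.13·63) = 144900/1819 ≈ 79.659
S = 1000/(144900/1819) − 10 = 3700/1449 in ≈ 2.553 in
Ia = 0.2·(3700/1449) = 740/1449 in ≈ 0.511 in
Since P=5.510 > Ia=0.511: effective rainfall P−Ia = 724399/144900 in
Q = (724399/144900)²/((724399/144900) + 3700/1449) = (524753911201/20996010000)/(1094399/144900) = 524753911201/158578415100 in ≈ 3.309 in

Q = 524753911201/158578415100 in ≈ 3.309 in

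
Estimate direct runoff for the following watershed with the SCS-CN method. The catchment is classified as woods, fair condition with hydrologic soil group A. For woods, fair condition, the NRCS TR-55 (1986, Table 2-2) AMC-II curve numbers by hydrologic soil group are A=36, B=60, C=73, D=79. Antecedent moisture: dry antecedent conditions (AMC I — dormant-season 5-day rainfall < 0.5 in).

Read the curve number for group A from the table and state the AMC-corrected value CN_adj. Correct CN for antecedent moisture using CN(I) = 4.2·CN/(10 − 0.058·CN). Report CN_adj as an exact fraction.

CN_adj = 18900/989 ≈ 19.110

NRCS table: woods, fair condition, soil group A → CN(II) = 36
Dry (AMC I): CN(I) = 4.2·36/(10 − 0.058·36) = (756/5)/(989/125) = 18900/989 ≈ 19.110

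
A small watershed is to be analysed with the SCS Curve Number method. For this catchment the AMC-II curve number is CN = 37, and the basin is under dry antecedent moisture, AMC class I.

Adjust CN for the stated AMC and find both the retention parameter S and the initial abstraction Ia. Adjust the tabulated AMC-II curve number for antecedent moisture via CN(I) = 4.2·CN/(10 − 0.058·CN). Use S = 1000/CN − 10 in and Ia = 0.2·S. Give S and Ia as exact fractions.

Adjust CN=37 to AMC I: 4.2·37/(10 − 0.058·37) → (777/5) ÷ (3927/500) = 3700/187 ≈ 19.786
Retention S: 1000/CN − 10 with CN=19.786 → S = 1500/37 ≈ 40.541 in
Initial abstraction Ia = S/5 = (1500/37)/5 = 300/37 ≈ 8.108 in

S = 1500/37 in ≈ 40.541 in; Ia = 300/37 in ≈ 8.108 in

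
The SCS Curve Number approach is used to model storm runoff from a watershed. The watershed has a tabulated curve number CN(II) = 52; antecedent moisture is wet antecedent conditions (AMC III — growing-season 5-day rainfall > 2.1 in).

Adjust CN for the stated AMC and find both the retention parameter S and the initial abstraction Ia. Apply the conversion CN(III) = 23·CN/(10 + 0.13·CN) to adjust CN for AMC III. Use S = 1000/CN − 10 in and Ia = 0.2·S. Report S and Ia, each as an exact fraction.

CN(III) from CN(II)=52: (23·52)/(10 + 0.13·52) = 29900/419 ≈ 71.360
Retention S: 1000/CN − 10 with CN=71.360 → S = 1200/299 ≈ 4.013 in
Ia = 0.2S: 0.2·4.013 = 0.803 in (exactly 240/299)

S = 1200/299 in ≈ 4.013 in; Ia = 240/299 in ≈ 0.803 in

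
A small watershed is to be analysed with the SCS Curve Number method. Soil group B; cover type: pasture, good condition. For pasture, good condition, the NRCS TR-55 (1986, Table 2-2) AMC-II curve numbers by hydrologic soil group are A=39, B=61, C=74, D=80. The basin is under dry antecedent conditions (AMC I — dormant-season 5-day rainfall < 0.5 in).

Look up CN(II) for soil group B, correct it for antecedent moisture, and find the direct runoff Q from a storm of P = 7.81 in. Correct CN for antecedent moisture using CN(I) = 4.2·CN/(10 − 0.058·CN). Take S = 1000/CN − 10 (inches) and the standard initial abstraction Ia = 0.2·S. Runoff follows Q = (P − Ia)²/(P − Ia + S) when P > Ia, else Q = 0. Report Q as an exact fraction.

NRCS table: pasture, good condition, soil group B → CN(II) = 61
Dry (AMC I): CN(I) = 4.2·61/(10 − 0.058·61) = (1281/5)/(3231/500) = 42700/1077 ≈ 39.647
S = 1000/(42700/1077) − 10 = 6500/427 in ≈ 15.222 in
Ia = 0.2S: 0.2·15.222 = 3.044 in (exactly 1300/427)
P − Ia = 7.810 − 3.044 = 203487/42700 ≈ 4.766 in (> 0, runoff occurs)
Runoff Q = (P−Ia)²/(P−Ia+S) = (4.766)²/(4.766+15.222) = 41406959169/36443894900 ≈ 1.136 in

Q = 41406959169/36443894900 in ≈ 1.136 in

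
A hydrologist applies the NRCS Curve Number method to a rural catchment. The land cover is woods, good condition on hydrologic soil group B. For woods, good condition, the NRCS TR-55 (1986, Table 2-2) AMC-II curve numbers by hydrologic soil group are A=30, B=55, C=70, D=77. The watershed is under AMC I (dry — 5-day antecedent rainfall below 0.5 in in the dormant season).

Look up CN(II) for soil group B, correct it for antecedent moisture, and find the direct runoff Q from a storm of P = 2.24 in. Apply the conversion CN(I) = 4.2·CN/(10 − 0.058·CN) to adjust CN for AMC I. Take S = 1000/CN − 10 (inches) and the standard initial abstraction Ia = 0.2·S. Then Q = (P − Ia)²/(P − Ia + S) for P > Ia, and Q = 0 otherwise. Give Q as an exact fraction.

Q = 0 in ≈ 0.000 in

NRCS table: woods, good condition, soil group B → CN(II) = 55
Adjust CN=55 to AMC I: 4.2·55/(10 − 0.058·55) → 231 ÷ (681/100) = 7700/227 ≈ 33.921
Max retention: S = 1000/(7700/227) − 10 = 1500/77 in (≈ 19.481 in)
Ia = 0.2·(1500/77) = 300/77 in ≈ 3.896 in
P = 2.240 ≤ Ia = 3.896 in: entire storm abstracted, Q = 0.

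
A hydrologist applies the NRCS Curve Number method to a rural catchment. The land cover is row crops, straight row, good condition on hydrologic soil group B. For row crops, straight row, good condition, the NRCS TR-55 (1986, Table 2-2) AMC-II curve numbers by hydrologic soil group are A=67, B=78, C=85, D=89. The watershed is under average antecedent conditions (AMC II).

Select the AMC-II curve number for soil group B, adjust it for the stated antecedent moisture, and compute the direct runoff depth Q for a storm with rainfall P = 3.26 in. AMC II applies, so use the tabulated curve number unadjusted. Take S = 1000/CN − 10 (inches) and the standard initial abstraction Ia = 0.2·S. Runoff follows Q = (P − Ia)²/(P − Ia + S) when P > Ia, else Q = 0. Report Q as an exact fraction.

Q = 27636049/20976150 in ≈ 1.317 in

NRCS table: row crops, straight row, good condition, soil group B → CN(II) = 78
AMC II — tabulated CN = 78 applies directly.
S = 1000/78 − 10 = 110/39 in ≈ 2.821 in
Initial abstraction Ia = S/5 = (110/39)/5 = 22/39 ≈ 0.564 in
P − Ia = 3.260 − 0.564 = 5257/1950 ≈ 2.696 in (> 0, runoff occurs)
Q = (5257/1950)²/((5257/1950) + 110/39) = (27636049/3802500)/(10757/1950) = 27636049/20976150 in ≈ 1.317 in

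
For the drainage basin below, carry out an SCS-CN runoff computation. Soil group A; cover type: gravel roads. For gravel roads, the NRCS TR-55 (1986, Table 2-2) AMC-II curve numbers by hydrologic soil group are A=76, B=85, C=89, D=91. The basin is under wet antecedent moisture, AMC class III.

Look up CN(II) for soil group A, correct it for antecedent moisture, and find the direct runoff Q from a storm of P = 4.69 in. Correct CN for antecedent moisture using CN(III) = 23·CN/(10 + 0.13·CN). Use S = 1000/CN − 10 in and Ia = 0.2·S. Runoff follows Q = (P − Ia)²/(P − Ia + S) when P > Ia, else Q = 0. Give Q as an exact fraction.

NRCS table: gravel roads, soil group A → CN(II) = 76
CN(III) from CN(II)=76: (23·76)/(10 + 0.13·76) = 43700/497 ≈ 87.928
S = 1000/(43700/497) − 10 = 600/437 in ≈ 1.373 in
Initial abstraction Ia = S/5 = (600/437)/5 = 120/437 ≈ 0.275 in
P − Ia = 4.690 − 0.275 = 192953/43700 ≈ 4.415 in (> 0, runoff occurs)
Q = (192953/43700)²/((192953/43700) + 600/437) = (37230860209/1909690000)/(252953/43700) = 37230860209/11054046100 in ≈ 3.368 in

Q = 37230860209/11054046100 in ≈ 3.368 in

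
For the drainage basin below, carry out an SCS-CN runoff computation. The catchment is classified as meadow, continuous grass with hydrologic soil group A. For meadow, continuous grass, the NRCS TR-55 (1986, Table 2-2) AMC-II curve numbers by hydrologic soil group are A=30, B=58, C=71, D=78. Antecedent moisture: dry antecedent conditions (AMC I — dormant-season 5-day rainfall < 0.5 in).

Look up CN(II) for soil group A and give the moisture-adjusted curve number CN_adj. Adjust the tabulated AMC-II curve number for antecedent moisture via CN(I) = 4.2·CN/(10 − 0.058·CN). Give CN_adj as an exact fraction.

CN_adj = 900/59 ≈ 15.254

NRCS table: meadow, continuous grass, soil group A → CN(II) = 30
Adjust CN=30 to AMC I: 4.2·30/(10 − 0.058·30) → 126 ÷ (413/50) = 900/59 ≈ 15.254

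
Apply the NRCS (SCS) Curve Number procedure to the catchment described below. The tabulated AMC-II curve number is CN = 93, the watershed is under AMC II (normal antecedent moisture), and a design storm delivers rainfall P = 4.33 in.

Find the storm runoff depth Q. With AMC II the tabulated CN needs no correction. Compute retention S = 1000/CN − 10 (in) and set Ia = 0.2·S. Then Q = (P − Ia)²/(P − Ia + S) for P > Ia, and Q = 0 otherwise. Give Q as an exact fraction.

Average conditions: CN = 93 (no AMC adjustment).
S = 1000/93 − 10 = 70/93 in ≈ 0.753 in
Ia = 0.2·(70/93) = 14/93 in ≈ 0.151 in
Excess rainfall: 4.330 − 0.151 = 4.179 in; P > Ia so Q > 0
Q: (38869/9300)² ÷ (45869/9300) = 1510799161/426581700 in (≈ 3.542 in)

Q = 1510799161/426581700 in ≈ 3.542 in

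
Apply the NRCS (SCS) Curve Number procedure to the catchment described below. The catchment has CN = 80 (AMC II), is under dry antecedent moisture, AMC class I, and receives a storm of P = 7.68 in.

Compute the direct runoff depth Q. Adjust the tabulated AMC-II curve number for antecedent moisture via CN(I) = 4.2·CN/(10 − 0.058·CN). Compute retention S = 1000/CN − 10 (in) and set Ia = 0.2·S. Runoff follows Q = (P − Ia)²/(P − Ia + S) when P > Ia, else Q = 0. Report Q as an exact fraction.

CN(I) from CN(II)=80: (4.2·80)/(10 − 0.058·80) = 4200/67 ≈ 62.687
Max retention: S = 1000/(4200/67) − 10 = 125/21 in (≈ 5.952 in)
Ia = 0.2·(125/21) = 25/21 in ≈ 1.190 in
Excess rainfall: 7.680 − 1.190 = 6.490 in; P > Ia so Q > 0
Runoff Q = (P−Ia)²/(P−Ia+S) = (6.490)²/(6.490+5.952) = 11607649/3429300 ≈ 3.385 in

Q = 11607649/3429300 in ≈ 3.385 in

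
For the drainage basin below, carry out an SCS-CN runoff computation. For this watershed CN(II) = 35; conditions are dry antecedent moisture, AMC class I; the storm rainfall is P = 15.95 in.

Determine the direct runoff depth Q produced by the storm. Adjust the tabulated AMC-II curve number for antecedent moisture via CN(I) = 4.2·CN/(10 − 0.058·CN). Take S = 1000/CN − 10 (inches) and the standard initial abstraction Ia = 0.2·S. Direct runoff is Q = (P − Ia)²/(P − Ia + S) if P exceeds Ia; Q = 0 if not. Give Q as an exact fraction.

Q = 436517449/443625420 in ≈ 0.984 in

CN(I) from CN(II)=35: (4.2·35)/(10 − 0.058·35) = 14700/797 ≈ 18.444
Max retention: S = 1000/(14700/797) − 10 = 6500/147 in (≈ 44.218 in)
Ia = 0.2·(6500/147) = 1300/147 in ≈ 8.844 in
P − Ia = 15.950 − 8.844 = 20893/2940 ≈ 7.106 in (> 0, runoff occurs)
Q: (20893/2940)² ÷ (150893/2940) = 436517449/443625420 in (≈ 0.984 in)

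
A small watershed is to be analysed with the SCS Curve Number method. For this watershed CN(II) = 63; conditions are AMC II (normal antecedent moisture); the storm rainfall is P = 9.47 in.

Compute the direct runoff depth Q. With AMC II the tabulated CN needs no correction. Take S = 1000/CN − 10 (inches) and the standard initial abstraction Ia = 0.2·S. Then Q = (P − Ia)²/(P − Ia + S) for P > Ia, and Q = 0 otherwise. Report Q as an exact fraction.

AMC II — tabulated CN = 63 applies directly.
S = 1000/63 − 10 = 370/63 in ≈ 5.873 in
Initial abstraction Ia = S/5 = (370/63)/5 = 74/63 ≈ 1.175 in
P − Ia = 9.470 − 1.175 = 52261/6300 ≈ 8.295 in (> 0, runoff occurs)
Q: (52261/6300)² ÷ (89261/6300) = 2731212121/562344300 in (≈ 4.857 in)

Q = 2731212121/562344300 in ≈ 4.857 in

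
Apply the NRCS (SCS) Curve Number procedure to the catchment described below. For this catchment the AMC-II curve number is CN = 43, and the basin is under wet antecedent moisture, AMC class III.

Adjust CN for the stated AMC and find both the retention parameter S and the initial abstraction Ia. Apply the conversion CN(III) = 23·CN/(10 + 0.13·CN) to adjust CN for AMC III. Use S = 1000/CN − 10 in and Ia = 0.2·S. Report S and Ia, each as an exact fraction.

CN(III) from CN(II)=43: (23·43)/(10 + 0.13·43) = 98900/1559 ≈ 63.438
Retention S: 1000/CN − 10 with CN=63.438 → S = 5700/989 ≈ 5.763 in
Ia = 0.2·(5700/989) = 1140/989 in ≈ 1.153 in

S = 5700/989 in ≈ 5.763 in; Ia = 1140/989 in ≈ 1.153 in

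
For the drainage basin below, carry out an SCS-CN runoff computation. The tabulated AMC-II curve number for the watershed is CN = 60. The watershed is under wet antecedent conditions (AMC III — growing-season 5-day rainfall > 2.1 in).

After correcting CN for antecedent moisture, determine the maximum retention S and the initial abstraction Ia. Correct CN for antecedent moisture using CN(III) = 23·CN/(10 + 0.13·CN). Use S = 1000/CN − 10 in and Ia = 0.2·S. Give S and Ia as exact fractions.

S = 200/69 in ≈ 2.899 in; Ia = 40/69 in ≈ 0.580 in

CN(III) from CN(II)=60: (23·60)/(10 + 0.13·60) = 6900/89 ≈ 77.528
Retention S: 1000/CN − 10 with CN=77.528 → S = 200/69 ≈ 2.899 in
Ia = 0.2S: 0.2·2.899 = 0.580 in (exactly 40/69)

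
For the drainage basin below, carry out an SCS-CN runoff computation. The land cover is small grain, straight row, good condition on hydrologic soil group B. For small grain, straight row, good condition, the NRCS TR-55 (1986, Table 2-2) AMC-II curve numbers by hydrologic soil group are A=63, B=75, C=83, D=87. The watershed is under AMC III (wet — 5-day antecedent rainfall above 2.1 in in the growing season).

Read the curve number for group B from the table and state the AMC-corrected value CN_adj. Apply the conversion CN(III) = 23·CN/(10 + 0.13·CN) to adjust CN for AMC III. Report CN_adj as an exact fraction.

NRCS table: small grain, straight row, good condition, soil group B → CN(II) = 75
CN(III) from CN(II)=75: (23·75)/(10 + 0.13·75) = 6900/79 ≈ 87.342

CN_adj = 6900/79 ≈ 87.342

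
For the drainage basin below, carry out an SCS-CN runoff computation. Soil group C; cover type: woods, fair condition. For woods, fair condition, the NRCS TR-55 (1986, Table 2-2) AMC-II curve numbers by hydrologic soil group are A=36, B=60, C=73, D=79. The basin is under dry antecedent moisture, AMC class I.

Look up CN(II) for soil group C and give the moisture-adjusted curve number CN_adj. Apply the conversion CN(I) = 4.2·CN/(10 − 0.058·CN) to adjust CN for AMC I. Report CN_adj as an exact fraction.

NRCS table: woods, fair condition, soil group C → CN(II) = 73
Dry (AMC I): CN(I) = 4.2·73/(10 − 0.058·73) = (1533/5)/(2883/500) = 51100/961 ≈ 53.174

CN_adj = 51100/961 ≈ 53.174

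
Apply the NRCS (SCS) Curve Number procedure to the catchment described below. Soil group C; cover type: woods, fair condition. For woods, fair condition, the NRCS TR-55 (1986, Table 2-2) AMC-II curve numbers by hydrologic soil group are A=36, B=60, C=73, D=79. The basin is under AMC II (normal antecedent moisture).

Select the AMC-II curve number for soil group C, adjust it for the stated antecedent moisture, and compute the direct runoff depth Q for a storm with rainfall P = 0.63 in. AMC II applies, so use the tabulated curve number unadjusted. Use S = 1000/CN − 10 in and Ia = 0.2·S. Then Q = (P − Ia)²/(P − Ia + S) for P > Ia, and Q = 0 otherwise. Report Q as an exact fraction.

Q = 0 in ≈ 0.000 in

NRCS table: woods, fair condition, soil group C → CN(II) = 73
AMC II — tabulated CN = 73 applies directly.
Retention S: 1000/CN − 10 with CN=73.000 → S = 270/73 ≈ 3.699 in
Ia = 0.2·(270/73) = 54/73 in ≈ 0.740 in
P = 0.630 ≤ Ia = 0.740 in: entire storm abstracted, Q = 0.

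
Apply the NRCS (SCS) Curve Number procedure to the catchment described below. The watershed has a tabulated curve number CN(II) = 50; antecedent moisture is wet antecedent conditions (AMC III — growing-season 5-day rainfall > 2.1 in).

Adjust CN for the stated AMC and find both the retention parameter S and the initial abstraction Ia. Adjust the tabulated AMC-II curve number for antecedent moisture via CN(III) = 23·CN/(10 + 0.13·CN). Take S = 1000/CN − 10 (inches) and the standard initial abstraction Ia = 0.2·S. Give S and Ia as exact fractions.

S = 100/23 in ≈ 4.348 in; Ia = 20/23 in ≈ 0.870 in

Adjust CN=50 to AMC III: 23·50/(10 + 0.13·50) → 1150 ÷ (33/2) = 2300/33 ≈ 69.697
Retention S: 1000/CN − 10 with CN=69.697 → S = 100/23 ≈ 4.348 in
Ia = 0.2S: 0.2·4.348 = 0.870 in (exactly 20/23)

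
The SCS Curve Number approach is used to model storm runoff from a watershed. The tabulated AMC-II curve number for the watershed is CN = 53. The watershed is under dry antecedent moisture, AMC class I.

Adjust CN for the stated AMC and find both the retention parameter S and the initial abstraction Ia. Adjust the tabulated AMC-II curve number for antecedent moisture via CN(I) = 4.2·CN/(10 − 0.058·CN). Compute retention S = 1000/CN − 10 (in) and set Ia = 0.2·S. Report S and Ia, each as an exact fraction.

Dry (AMC I): CN(I) = 4.2·53/(10 − 0.058·53) = (1113/5)/(3463/500) = 111300/3463 ≈ 32.140
Retention S: 1000/CN − 10 with CN=32.140 → S = 23500/1113 ≈ 21.114 in
Ia = 0.2·(23500/1113) = 4700/1113 in ≈ 4.223 in

S = 23500/1113 in ≈ 21.114 in; Ia = 4700/1113 in ≈ 4.223 in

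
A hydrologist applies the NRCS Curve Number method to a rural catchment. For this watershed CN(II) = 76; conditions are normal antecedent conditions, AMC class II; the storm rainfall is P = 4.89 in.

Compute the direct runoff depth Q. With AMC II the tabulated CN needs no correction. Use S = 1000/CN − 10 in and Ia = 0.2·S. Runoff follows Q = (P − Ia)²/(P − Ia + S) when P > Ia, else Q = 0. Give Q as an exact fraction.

Average conditions: CN = 76 (no AMC adjustment).
S = 1000/76 − 10 = 60/19 in ≈ 3.158 in
Initial abstraction Ia = S/5 = (60/19)/5 = 12/19 ≈ 0.632 in
P − Ia = 4.890 − 0.632 = 8091/1900 ≈ 4.258 in (> 0, runoff occurs)
Runoff Q = (P−Ia)²/(P−Ia+S) = (4.258)²/(4.258+3.158) = 21821427/8924300 ≈ 2.445 in

Q = 21821427/8924300 in ≈ 2.445 in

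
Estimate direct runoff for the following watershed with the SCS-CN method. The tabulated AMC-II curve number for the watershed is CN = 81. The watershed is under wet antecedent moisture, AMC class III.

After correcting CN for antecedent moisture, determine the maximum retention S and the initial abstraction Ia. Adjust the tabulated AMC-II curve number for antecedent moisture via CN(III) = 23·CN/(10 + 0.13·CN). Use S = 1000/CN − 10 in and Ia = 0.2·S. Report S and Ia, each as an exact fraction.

S = 1900/1863 in ≈ 1.020 in; Ia = 380/1863 in ≈ 0.204 in

Adjust CN=81 to AMC III: 23·81/(10 + 0.13·81) → 1863 ÷ (2053/100) = 186300/2053 ≈ 90.745
S = 1000/(186300/2053) − 10 = 1900/1863 in ≈ 1.020 in
Ia = 0.2S: 0.2·1.020 = 0.204 in (exactly 380/1863)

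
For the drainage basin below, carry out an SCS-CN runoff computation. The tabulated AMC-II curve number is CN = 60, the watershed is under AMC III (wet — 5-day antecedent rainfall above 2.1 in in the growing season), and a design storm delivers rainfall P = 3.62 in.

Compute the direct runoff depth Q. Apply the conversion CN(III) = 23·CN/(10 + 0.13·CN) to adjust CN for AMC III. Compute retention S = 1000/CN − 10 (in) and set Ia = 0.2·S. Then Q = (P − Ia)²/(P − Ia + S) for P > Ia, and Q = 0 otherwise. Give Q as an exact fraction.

Q = 110019121/70687050 in ≈ 1.556 in

Wet (AMC III): CN(III) = 23·60/(10 + 0.13·60) = 1380/(89/5) = 6900/89 ≈ 77.528
S = 1000/(6900/89) − 10 = 200/69 in ≈ 2.899 in
Initial abstraction Ia = S/5 = (200/69)/5 = 40/69 ≈ 0.580 in
P − Ia = 3.620 − 0.580 = 10489/3450 ≈ 3.040 in (> 0, runoff occurs)
Q = (10489/3450)²/((10489/3450) + 200/69) = (110019121/11902500)/(20489/3450) = 110019121/70687050 in ≈ 1.556 in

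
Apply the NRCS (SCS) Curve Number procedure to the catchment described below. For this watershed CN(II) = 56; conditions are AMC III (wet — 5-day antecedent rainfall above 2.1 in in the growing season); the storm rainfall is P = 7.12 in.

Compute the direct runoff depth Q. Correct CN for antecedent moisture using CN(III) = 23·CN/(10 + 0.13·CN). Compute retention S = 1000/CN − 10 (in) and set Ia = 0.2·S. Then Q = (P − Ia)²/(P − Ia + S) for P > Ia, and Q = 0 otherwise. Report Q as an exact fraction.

Q = 335612232/79811725 in ≈ 4.205 in

Wet (AMC III): CN(III) = 23·56/(10 + 0.13·56) = 1288/(432/25) = 4025/54 ≈ 74.537
Max retention: S = 1000/(4025/54) − 10 = 550/161 in (≈ 3.416 in)
Initial abstraction Ia = S/5 = (550/161)/5 = 110/161 ≈ 0.683 in
Since P=7.120 > Ia=0.683: effective rainfall P−Ia = 25908/4025 in
Q = (25908/4025)²/((25908/4025) + 550/161) = (671224464/16200625)/(39658/4025) = 335612232/79811725 in ≈ 4.205 in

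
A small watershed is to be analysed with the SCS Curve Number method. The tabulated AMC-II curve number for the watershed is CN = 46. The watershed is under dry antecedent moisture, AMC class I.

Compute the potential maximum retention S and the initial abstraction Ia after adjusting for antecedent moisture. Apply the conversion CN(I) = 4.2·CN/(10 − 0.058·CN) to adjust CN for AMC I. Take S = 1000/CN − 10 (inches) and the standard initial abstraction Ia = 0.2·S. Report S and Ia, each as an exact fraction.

S = 4500/161 in ≈ 27.950 in; Ia = 900/161 in ≈ 5.590 in

Adjust CN=46 to AMC I: 4.2·46/(10 − 0.058·46) → (966/5) ÷ (1833/250) = 16100/611 ≈ 26.350
Retention S: 1000/CN − 10 with CN=26.350 → S = 4500/161 ≈ 27.950 in
Initial abstraction Ia = S/5 = (4500/161)/5 = 900/161 ≈ 5.590 in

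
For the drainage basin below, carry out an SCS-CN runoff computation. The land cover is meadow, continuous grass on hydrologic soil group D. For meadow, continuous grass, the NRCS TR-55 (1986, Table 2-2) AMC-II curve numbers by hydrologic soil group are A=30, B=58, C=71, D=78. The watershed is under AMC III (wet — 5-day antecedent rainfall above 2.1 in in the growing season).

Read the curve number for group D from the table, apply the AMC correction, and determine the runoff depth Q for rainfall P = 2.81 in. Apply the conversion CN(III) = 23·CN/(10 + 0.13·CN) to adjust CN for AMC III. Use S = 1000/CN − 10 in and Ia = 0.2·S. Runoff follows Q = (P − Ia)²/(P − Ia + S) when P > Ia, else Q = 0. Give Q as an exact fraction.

Q = 52926223249/30503112900 in ≈ 1.735 in

NRCS table: meadow, continuous grass, soil group D → CN(II) = 78
Adjust CN=78 to AMC III: 23·78/(10 + 0.13·78) → 1794 ÷ (1007/50) = 89700/1007 ≈ 89.076
S = 1000/(89700/1007) − 10 = 1100/897 in ≈ 1.226 in
Ia = 0.2S: 0.2·1.226 = 0.245 in (exactly 220/897)
Excess rainfall: 2.810 − 0.245 = 2.565 in; P > Ia so Q > 0
Q: (230057/89700)² ÷ (340057/89700) = 52926223249/30503112900 in (≈ 1.735 in)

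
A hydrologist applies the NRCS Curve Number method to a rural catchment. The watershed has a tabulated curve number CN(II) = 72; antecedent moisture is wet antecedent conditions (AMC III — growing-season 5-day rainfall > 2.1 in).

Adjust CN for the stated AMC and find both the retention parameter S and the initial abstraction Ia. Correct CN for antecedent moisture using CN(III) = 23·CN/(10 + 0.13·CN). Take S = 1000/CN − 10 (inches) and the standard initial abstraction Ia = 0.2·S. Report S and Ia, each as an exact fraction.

CN(III) from CN(II)=72: (23·72)/(10 + 0.13·72) = 10350/121 ≈ 85.537
S = 1000/(10350/121) − 10 = 350/207 in ≈ 1.691 in
Ia = 0.2·(350/207) = 70/207 in ≈ 0.338 in

S = 350/207 in ≈ 1.691 in; Ia = 70/207 in ≈ 0.338 in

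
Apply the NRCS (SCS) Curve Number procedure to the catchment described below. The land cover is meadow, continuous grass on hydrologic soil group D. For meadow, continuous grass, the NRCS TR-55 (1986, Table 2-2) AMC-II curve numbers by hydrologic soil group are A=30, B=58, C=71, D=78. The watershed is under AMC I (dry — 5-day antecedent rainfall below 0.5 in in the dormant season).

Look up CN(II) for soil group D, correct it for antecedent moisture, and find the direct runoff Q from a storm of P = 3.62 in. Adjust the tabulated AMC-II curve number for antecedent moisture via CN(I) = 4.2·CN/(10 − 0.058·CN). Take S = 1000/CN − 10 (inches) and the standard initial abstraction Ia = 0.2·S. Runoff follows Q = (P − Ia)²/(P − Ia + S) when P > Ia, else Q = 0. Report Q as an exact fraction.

NRCS table: meadow, continuous grass, soil group D → CN(II) = 78
CN(I) from CN(II)=78: (4.2·78)/(10 − 0.058·78) = 81900/1369 ≈ 59.825
Retention S: 1000/CN − 10 with CN=59.825 → S = 5500/819 ≈ 6.716 in
Ia = 0.2S: 0.2·6.716 = 1.343 in (exactly 1100/819)
P − Ia = 3.620 − 1.343 = 93239/40950 ≈ 2.277 in (> 0, runoff occurs)
Runoff Q = (P−Ia)²/(P−Ia+S) = (2.277)²/(2.277+6.716) = 8693511121/15079387050 ≈ 0.577 in

Q = 8693511121/15079387050 in ≈ 0.577 in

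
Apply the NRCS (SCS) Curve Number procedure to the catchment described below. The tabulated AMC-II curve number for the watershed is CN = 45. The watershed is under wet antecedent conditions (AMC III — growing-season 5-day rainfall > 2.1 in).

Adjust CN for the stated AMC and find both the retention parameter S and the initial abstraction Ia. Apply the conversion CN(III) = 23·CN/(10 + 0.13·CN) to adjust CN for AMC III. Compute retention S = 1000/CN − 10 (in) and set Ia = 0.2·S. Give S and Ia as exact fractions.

CN(III) from CN(II)=45: (23·45)/(10 + 0.13·45) = 20700/317 ≈ 65.300
Retention S: 1000/CN − 10 with CN=65.300 → S = 1100/207 ≈ 5.314 in
Ia = 0.2·(1100/207) = 220/207 in ≈ 1.063 in

S = 1100/207 in ≈ 5.314 in; Ia = 220/207 in ≈ 1.063 in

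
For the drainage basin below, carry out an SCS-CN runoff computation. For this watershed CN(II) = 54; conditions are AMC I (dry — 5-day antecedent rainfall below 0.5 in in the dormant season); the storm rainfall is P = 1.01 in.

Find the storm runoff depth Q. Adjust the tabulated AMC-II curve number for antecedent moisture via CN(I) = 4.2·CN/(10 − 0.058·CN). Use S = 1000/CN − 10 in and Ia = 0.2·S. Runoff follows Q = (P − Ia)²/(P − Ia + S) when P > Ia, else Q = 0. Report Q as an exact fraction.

Q = 0 in ≈ 0.000 in

CN(I) from CN(II)=54: (4.2·54)/(10 − 0.058·54) = 56700/1717 ≈ 33.023
Retention S: 1000/CN − 10 with CN=33.023 → S = 11500/567 ≈ 20.282 in
Initial abstraction Ia = S/5 = (11500/567)/5 = 2300/567 ≈ 4.056 in
P = 1.010 ≤ Ia = 4.056 in: entire storm abstracted, Q = 0.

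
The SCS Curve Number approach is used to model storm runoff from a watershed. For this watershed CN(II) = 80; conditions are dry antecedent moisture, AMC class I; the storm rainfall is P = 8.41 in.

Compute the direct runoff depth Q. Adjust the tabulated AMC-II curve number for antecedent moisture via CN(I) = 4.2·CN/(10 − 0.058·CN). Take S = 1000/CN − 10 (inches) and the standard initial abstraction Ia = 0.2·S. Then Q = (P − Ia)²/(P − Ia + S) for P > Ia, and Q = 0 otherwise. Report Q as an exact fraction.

Q = 229855921/58088100 in ≈ 3.957 in

Dry (AMC I): CN(I) = 4.2·80/(10 − 0.058·80) = 336/(134/25) = 4200/67 ≈ 62.687
Max retention: S = 1000/(4200/67) − 10 = 125/21 in (≈ 5.952 in)
Ia = 0.2·(125/21) = 25/21 in ≈ 1.190 in
P − Ia = 8.410 − 1.190 = 15161/2100 ≈ 7.220 in (> 0, runoff occurs)
Q = (15161/2100)²/((15161/2100) + 125/21) = (229855921/4410000)/(27661/2100) = 229855921/58088100 in ≈ 3.957 in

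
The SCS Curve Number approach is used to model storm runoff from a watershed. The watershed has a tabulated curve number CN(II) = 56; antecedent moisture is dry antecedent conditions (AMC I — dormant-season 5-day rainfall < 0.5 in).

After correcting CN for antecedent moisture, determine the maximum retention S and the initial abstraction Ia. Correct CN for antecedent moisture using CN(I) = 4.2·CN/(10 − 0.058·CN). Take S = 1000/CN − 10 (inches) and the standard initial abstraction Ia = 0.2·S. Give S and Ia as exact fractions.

Adjust CN=56 to AMC I: 4.2·56/(10 − 0.058·56) → (1176/5) ÷ (844/125) = 7350/211 ≈ 34.834
Max retention: S = 1000/(7350/211) − 10 = 2750/147 in (≈ 18.707 in)
Ia = 0.2·(2750/147) = 550/147 in ≈ 3.741 in

S = 2750/147 in ≈ 18.707 in; Ia = 550/147 in ≈ 3.741 in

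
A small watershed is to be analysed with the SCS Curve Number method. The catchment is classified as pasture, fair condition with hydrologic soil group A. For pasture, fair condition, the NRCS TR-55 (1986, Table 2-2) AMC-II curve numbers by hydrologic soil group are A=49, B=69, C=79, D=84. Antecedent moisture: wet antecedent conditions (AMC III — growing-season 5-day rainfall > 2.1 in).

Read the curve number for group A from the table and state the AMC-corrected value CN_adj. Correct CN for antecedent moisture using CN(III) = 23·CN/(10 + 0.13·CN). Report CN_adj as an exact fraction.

NRCS table: pasture, fair condition, soil group A → CN(II) = 49
CN(III) from CN(II)=49: (23·49)/(10 + 0.13·49) = 112700/1637 ≈ 68.845

CN_adj = 112700/1637 ≈ 68.845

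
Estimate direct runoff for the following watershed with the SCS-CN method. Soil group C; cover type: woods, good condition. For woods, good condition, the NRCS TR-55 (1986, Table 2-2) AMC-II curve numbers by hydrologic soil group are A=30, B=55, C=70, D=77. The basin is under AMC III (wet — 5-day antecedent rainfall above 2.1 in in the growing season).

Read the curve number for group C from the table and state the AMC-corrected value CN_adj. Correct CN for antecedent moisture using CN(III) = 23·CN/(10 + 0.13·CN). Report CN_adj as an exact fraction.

NRCS table: woods, good condition, soil group C → CN(II) = 70
Wet (AMC III): CN(III) = 23·70/(10 + 0.13·70) = 1610/(191/10) = 16100/191 ≈ 84.293

CN_adj = 16100/191 ≈ 84.293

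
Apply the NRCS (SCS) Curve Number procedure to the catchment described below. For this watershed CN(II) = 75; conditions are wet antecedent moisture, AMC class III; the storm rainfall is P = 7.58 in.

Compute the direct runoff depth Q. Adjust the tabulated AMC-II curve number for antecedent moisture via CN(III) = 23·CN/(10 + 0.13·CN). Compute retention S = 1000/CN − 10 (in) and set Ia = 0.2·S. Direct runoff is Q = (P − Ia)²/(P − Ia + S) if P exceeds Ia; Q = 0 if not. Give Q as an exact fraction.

Wet (AMC III): CN(III) = 23·75/(10 + 0.13·75) = 1725/(79/4) = 6900/79 ≈ 87.342
S = 1000/(6900/79) − 10 = 100/69 in ≈ 1.449 in
Initial abstraction Ia = S/5 = (100/69)/5 = 20/69 ≈ 0.290 in
Since P=7.580 > Ia=0.290: effective rainfall P−Ia = 25151/3450 in
Q: (25151/3450)² ÷ (30151/3450) = 632572801/104020950 in (≈ 6.081 in)

Q = 632572801/104020950 in ≈ 6.081 in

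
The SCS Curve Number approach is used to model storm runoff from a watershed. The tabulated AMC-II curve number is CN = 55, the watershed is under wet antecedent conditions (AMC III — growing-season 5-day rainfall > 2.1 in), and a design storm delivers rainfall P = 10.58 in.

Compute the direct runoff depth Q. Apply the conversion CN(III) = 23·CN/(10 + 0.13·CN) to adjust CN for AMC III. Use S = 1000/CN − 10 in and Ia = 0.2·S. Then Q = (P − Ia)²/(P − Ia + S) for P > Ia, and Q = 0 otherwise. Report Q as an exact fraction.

Q = 15584276569/2148438050 in ≈ 7.254 in

Wet (AMC III): CN(III) = 23·55/(10 + 0.13·55) = 1265/(343/20) = 25300/343 ≈ 73.761
S = 1000/(25300/343) − 10 = 900/253 in ≈ 3.557 in
Ia = 0.2S: 0.2·3.557 = 0.711 in (exactly 180/253)
P − Ia = 10.580 − 0.711 = 124837/12650 ≈ 9.869 in (> 0, runoff occurs)
Q: (124837/12650)² ÷ (169837/12650) = 15584276569/2148438050 in (≈ 7.254 in)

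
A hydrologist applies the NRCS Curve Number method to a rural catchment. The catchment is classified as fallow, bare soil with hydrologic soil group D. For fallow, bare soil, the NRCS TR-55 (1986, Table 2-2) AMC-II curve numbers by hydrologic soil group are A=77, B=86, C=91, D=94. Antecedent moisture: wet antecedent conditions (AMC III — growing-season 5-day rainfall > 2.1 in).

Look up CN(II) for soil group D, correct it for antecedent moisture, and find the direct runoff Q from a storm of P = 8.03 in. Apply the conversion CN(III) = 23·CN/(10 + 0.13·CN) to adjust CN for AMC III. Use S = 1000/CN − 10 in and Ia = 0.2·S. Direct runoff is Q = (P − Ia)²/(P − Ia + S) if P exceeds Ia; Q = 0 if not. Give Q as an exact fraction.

Q = 743118133849/96429848300 in ≈ 7.706 in

NRCS table: fallow, bare soil, soil group D → CN(II) = 94
Adjust CN=94 to AMC III: 23·94/(10 + 0.13·94) → 2162 ÷ (1111/50) = 108100/1111 ≈ 97.300
Max retention: S = 1000/(108100/1111) − 10 = 300/1081 in (≈ 0.278 in)
Initial abstraction Ia = S/5 = (300/1081)/5 = 60/1081 ≈ 0.056 in
P − Ia = 8.030 − 0.056 = 862043/108100 ≈ 7.974 in (> 0, runoff occurs)
Runoff Q = (P−Ia)²/(P−Ia+S) = (7.974)²/(7.974+0.278) = 743118133849/96429848300 ≈ 7.706 in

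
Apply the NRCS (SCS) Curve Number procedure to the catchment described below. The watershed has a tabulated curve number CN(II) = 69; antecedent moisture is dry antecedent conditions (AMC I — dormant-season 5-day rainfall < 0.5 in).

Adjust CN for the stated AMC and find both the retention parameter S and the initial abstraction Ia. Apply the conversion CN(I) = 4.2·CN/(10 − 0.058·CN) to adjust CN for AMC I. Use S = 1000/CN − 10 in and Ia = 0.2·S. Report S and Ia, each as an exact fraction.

Dry (AMC I): CN(I) = 4.2·69/(10 − 0.058·69) = (1449/5)/(2999/500) = 144900/2999 ≈ 48.316
Retention S: 1000/CN − 10 with CN=48.316 → S = 15500/1449 ≈ 10.697 in
Initial abstraction Ia = S/5 = (15500/1449)/5 = 3100/1449 ≈ 2.139 in

S = 15500/1449 in ≈ 10.697 in; Ia = 3100/1449 in ≈ 2.139 in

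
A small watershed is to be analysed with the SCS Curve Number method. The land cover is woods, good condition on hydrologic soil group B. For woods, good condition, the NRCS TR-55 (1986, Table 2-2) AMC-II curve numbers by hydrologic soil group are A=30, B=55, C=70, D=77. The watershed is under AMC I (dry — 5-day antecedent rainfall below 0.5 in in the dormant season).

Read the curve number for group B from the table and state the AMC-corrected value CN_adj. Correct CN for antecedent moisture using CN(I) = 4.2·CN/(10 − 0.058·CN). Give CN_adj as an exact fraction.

NRCS table: woods, good condition, soil group B → CN(II) = 55
Dry (AMC I): CN(I) = 4.2·55/(10 − 0.058·55) = 231/(681/100) = 7700/227 ≈ 33.921

CN_adj = 7700/227 ≈ 33.921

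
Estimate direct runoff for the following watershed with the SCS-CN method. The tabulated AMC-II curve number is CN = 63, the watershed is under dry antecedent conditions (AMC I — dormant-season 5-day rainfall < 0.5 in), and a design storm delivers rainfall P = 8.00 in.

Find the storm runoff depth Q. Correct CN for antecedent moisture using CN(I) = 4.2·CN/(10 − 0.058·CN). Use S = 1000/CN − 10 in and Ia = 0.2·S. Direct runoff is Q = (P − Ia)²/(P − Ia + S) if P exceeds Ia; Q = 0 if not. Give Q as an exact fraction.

Q = 5923682/4197879 in ≈ 1.411 in

Adjust CN=63 to AMC I: 4.2·63/(10 − 0.058·63) → (1323/5) ÷ (3173/500) = 132300/3173 ≈ 41.696
S = 1000/(132300/3173) − 10 = 18500/1323 in ≈ 13.983 in
Initial abstraction Ia = S/5 = (18500/1323)/5 = 3700/1323 ≈ 2.797 in
P − Ia = 8.000 − 2.797 = 6884/1323 ≈ 5.203 in (> 0, runoff occurs)
Q: (6884/1323)² ÷ (25384/1323) = 5923682/4197879 in (≈ 1.411 in)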